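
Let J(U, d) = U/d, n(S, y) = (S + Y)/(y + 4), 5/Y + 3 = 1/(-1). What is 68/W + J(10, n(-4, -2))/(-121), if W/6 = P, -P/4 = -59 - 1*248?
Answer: 21173/520058 ≈ 0.040713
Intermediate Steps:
P = 1228 (P = -4*(-59 - 1*248) = -4*(-59 - 248) = -4*(-307) = 1228)
Y = -5/4 (Y = 5/(-3 + 1/(-1)) = 5/(-3 - 1) = 5/(-4) = 5*(-1/4) = -5/4 ≈ -1.2500)
n(S, y) = (-5/4 + S)/(4 + y) (n(S, y) = (S - 5/4)/(y + 4) = (-5/4 + S)/(4 + y))
W = 7368 (W = 6*1228 = 7368)
68/W + J(10, n(-4, -2))/(-121) = 68/7368 + (10/(((-5/4 - 4)/(4 - 2))))/(-121) = 68*(1/7368) + (10/((-21/4/2)))*(-1/121) = 17/1842 + (10/(((1/2)*(-21/4))))*(-1/121) = 17/1842 + (10/(-21/8))*(-1/121) = 17/1842 + (10*(-8/21))*(-1/121) = 17/1842 - 80/21*(-1/121) = 17/1842 + 80/2541 = 21173/520058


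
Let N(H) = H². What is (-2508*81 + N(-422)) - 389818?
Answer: -414882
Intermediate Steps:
(-2508*81 + N(-422)) - 389818 = (-2508*81 + (-422)²) - 389818 = (-203148 + 178084) - 389818 = -25064 - 389818 = -414882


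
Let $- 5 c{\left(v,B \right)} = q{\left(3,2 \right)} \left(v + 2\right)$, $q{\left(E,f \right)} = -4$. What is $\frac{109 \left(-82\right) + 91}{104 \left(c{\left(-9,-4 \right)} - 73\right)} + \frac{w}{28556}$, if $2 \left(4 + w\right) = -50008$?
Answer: $\frac{20087307}{97261736} \approx 0.20653$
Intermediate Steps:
$w = -25008$ ($w = -4 + \frac{1}{2} \left(-50008\right) = -4 - 25004 = -25008$)
$c{\left(v,B \right)} = \frac{8}{5} + \frac{4 v}{5}$ ($c{\left(v,B \right)} = - \frac{\left(-4\right) \left(v + 2\right)}{5} = - \frac{\left(-4\right) \left(2 + v\right)}{5} = - \frac{-8 - 4 v}{5} = \frac{8}{5} + \frac{4 v}{5}$)
$\frac{109 \left(-82\right) + 91}{104 \left(c{\left(-9,-4 \right)} - 73\right)} + \frac{w}{28556} = \frac{109 \left(-82\right) + 91}{104 \left(\left(\frac{8}{5} + \frac{4}{5} \left(-9\right)\right) - 73\right)} - \frac{25008}{28556} = \frac{-8938 + 91}{104 \left(\left(\frac{8}{5} - \frac{36}{5}\right) - 73\right)} - \frac{6252}{7139} = - \frac{8847}{104 \left(- \frac{28}{5} - 73\right)} - \frac{6252}{7139} = - \frac{8847}{104 \left(- \frac{393}{5}\right)} - \frac{6252}{7139} = - \frac{8847}{- \frac{40872}{5}} - \frac{6252}{7139} = \left(-8847\right) \left(- \frac{5}{40872}\right) - \frac{6252}{7139} = \frac{14745}{13624} - \frac{6252}{7139} = \frac{20087307}{97261736}$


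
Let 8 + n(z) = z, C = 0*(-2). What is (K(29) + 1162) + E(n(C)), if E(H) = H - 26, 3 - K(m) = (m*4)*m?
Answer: -2233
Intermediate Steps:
C = 0
K(m) = 3 - 4*m**2 (K(m) = 3 - m*4*m = 3 - 4*m*m = 3 - 4*m**2)
n(z) = -8 + z
E(H) = -26 + H
(K(29) + 1162) + E(n(C)) = ((3 - 4*29**2) + 1162) + (-26 + (-8 + 0)) = ((3 - 4*841) + 1162) + (-26 - 8) = ((3 - 3364) + 1162) - 34 = (-3361 + 1162) - 34 = -2199 - 34 = -2233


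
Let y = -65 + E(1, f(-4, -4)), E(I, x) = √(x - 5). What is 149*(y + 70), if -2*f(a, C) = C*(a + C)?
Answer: 745 + 149*I*√21 ≈ 745.0 + 682.8*I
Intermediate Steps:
f(a, C) = -C*(C + a)/2 (f(a, C) = -C*(a + C)/2 = -C*(C + a)/2)
E(I, x) = √(-5 + x)
y = -65 + I*√21 (y = -65 + √(-5 - ½*(-4)*(-4 - 4)) = -65 + √(-5 - ½*(-4)*(-8)) = -65 + √(-5 - 16) = -65 + √(-21) = -65 + I*√21 ≈ -65.0 + 4.5826*I)
149*(y + 70) = 149*((-65 + I*√21) + 70) = 149*(5 + I*√21) = 745 + 149*I*√21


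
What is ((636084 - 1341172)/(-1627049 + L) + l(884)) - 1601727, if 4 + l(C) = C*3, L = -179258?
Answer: -2888426886165/1806307 ≈ -1.5991e+6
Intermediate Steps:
l(C) = -4 + 3*C (l(C) = -4 + C*3 = -4 + 3*C)
((636084 - 1341172)/(-1627049 + L) + l(884)) - 1601727 = ((636084 - 1341172)/(-1627049 - 179258) + (-4 + 3*884)) - 1601727 = (-705088/(-1806307) + (-4 + 2652)) - 1601727 = (-705088*(-1/1806307) + 2648) - 1601727 = (705088/1806307 + 2648) - 1601727 = 4783806024/1806307 - 1601727 = -2888426886165/1806307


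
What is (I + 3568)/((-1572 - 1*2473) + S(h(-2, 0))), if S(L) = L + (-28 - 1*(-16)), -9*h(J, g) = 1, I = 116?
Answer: -16578/18257 ≈ -0.90804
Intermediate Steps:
h(J, g) = -1/9 (h(J, g) = -1/9*1 = -1/9)
S(L) = -12 + L (S(L) = L + (-28 + 16) = L - 12 = -12 + L)
(I + 3568)/((-1572 - 1*2473) + S(h(-2, 0))) = (116 + 3568)/((-1572 - 1*2473) + (-12 - 1/9)) = 3684/((-1572 - 2473) - 109/9) = 3684/(-4045 - 109/9) = 3684/(-36514/9) = 3684*(-9/36514) = -16578/18257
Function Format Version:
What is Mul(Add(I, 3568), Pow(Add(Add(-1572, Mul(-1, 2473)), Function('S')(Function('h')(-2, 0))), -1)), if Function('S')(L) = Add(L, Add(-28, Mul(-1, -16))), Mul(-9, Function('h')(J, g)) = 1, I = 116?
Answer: Rational(-16578, 18257) ≈ -0.90804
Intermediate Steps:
Function('h')(J, g) = Rational(-1, 9) (Function('h')(J, g) = Mul(Rational(-1, 9), 1) = Rational(-1, 9))
Function('S')(L) = Add(-12, L) (Function('S')(L) = Add(L, Add(-28, 16)) = Add(L, -12) = Add(-12, L))
Mul(Add(I, 3568), Pow(Add(Add(-1572, Mul(-1, 2473)), Function('S')(Function('h')(-2, 0))), -1)) = Mul(Add(116, 3568), Pow(Add(Add(-1572, Mul(-1, 2473)), Add(-12, Rational(-1, 9))), -1)) = Mul(3684, Pow(Add(Add(-1572, -2473), Rational(-109, 9)), -1)) = Mul(3684, Pow(Add(-4045, Rational(-109, 9)), -1)) = Mul(3684, Pow(Rational(-36514, 9), -1)) = Mul(3684, Rational(-9, 36514)) = Rational(-16578, 18257)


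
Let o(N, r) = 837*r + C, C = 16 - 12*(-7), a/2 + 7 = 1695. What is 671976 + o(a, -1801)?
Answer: -835361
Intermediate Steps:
a = 3376 (a = -14 + 2*1695 = -14 + 3390 = 3376)
C = 100 (C = 16 + 84 = 100)
o(N, r) = 100 + 837*r (o(N, r) = 837*r + 100 = 100 + 837*r)
671976 + o(a, -1801) = 671976 + (100 + 837*(-1801)) = 671976 + (100 - 1507437) = 671976 - 1507337 = -835361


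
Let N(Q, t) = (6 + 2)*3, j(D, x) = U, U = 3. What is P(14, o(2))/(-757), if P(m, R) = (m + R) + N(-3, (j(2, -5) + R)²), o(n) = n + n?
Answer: -42/757 ≈ -0.055482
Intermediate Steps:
j(D, x) = 3
o(n) = 2*n
N(Q, t) = 24 (N(Q, t) = 8*3 = 24)
P(m, R) = 24 + R + m (P(m, R) = (m + R) + 24 = (R + m) + 24 = 24 + R + m)
P(14, o(2))/(-757) = (24 + 2*2 + 14)/(-757) = (24 + 4 + 14)*(-1/757) = 42*(-1/757) = -42/757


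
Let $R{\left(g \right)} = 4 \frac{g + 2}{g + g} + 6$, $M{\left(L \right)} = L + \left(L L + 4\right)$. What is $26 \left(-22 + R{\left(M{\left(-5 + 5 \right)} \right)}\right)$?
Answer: $-338$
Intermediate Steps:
$M{\left(L \right)} = 4 + L + L^{2}$ ($M{\left(L \right)} = L + \left(L^{2} + 4\right) = L + \left(4 + L^{2}\right) = 4 + L + L^{2}$)
$R{\left(g \right)} = 6 + \frac{2 \left(2 + g\right)}{g}$ ($R{\left(g \right)} = 4 \frac{2 + g}{2 g} + 6 = \frac{2 \left(2 + g\right)}{g} + 6 = 6 + \frac{2 \left(2 + g\right)}{g}$)
$26 \left(-22 + R{\left(M{\left(-5 + 5 \right)} \right)}\right) = 26 \left(-22 + \left(8 + \frac{4}{4 + \left(-5 + 5\right) + \left(-5 + 5\right)^{2}}\right)\right) = 26 \left(-22 + \left(8 + \frac{4}{4 + 0 + 0^{2}}\right)\right) = 26 \left(-22 + \left(8 + \frac{4}{4 + 0 + 0}\right)\right) = 26 \left(-22 + \left(8 + \frac{4}{4}\right)\right) = 26 \left(-22 + \left(8 + 4 \cdot \frac{1}{4}\right)\right) = 26 \left(-22 + \left(8 + 1\right)\right) = 26 \left(-22 + 9\right) = 26 \left(-13\right) = -338$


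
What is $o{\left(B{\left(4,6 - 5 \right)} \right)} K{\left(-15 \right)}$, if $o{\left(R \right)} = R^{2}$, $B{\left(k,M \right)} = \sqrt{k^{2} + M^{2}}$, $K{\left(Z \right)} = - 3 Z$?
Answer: $765$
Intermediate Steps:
$B{\left(k,M \right)} = \sqrt{M^{2} + k^{2}}$
$o{\left(B{\left(4,6 - 5 \right)} \right)} K{\left(-15 \right)} = \left(\sqrt{\left(6 - 5\right)^{2} + 4^{2}}\right)^{2} \left(\left(-3\right) \left(-15\right)\right) = \left(\sqrt{1^{2} + 16}\right)^{2} \cdot 45 = \left(\sqrt{1 + 16}\right)^{2} \cdot 45 = \left(\sqrt{17}\right)^{2} \cdot 45 = 17 \cdot 45 = 765$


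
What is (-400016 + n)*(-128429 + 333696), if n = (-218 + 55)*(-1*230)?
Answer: -74414624442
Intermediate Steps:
n = 37490 (n = -163*(-230) = 37490)
(-400016 + n)*(-128429 + 333696) = (-400016 + 37490)*(-128429 + 333696) = -362526*205267 = -74414624442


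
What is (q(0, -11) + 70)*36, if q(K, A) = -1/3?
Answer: 2508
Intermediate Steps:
q(K, A) = -⅓ (q(K, A) = -1*⅓ = -⅓)
(q(0, -11) + 70)*36 = (-⅓ + 70)*36 = (209/3)*36 = 2508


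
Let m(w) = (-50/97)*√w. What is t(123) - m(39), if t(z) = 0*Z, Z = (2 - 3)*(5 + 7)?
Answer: 50*√39/97 ≈ 3.2191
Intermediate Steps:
Z = -12 (Z = -1*12 = -12)
m(w) = -50*√w/97 (m(w) = (-50*1/97)*√w = -50*√w/97)
t(z) = 0 (t(z) = 0*(-12) = 0)
t(123) - m(39) = 0 - (-50)*√39/97 = 0 + 50*√39/97 = 50*√39/97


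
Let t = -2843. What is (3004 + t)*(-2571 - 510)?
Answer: -496041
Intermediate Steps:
(3004 + t)*(-2571 - 510) = (3004 - 2843)*(-2571 - 510) = 161*(-3081) = -496041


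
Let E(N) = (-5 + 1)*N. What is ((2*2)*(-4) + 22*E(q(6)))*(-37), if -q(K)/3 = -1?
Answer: 10360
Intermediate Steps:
q(K) = 3 (q(K) = -3*(-1) = 3)
E(N) = -4*N
((2*2)*(-4) + 22*E(q(6)))*(-37) = ((2*2)*(-4) + 22*(-4*3))*(-37) = (4*(-4) + 22*(-12))*(-37) = (-16 - 264)*(-37) = -280*(-37) = 10360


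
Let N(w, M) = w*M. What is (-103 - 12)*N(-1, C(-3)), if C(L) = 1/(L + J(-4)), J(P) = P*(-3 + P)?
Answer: 23/5 ≈ 4.6000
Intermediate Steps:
C(L) = 1/(28 + L) (C(L) = 1/(L - 4*(-3 - 4)) = 1/(L - 4*(-7)) = 1/(L + 28) = 1/(28 + L))
N(w, M) = M*w
(-103 - 12)*N(-1, C(-3)) = (-103 - 12)*(-1/(28 - 3)) = -115*(-1)/25 = -23*(-1)/5 = -115*(-1/25) = 23/5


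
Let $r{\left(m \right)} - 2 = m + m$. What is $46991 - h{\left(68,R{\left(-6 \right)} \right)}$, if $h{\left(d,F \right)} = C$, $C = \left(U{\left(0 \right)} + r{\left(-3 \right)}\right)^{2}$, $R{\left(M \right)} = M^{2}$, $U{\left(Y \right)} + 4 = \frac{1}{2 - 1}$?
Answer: $46942$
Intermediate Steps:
$U{\left(Y \right)} = -3$ ($U{\left(Y \right)} = -4 + \frac{1}{2 - 1} = -4 + 1^{-1} = -4 + 1 = -3$)
$r{\left(m \right)} = 2 + 2 m$ ($r{\left(m \right)} = 2 + \left(m + m\right) = 2 + 2 m$)
$C = 49$ ($C = \left(-3 + \left(2 + 2 \left(-3\right)\right)\right)^{2} = \left(-3 + \left(2 - 6\right)\right)^{2} = \left(-3 - 4\right)^{2} = \left(-7\right)^{2} = 49$)
$h{\left(d,F \right)} = 49$
$46991 - h{\left(68,R{\left(-6 \right)} \right)} = 46991 - 49 = 46942$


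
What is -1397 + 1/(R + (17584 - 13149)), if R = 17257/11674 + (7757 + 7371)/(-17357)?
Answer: -1255578052580261/898767541307 ≈ -1397.0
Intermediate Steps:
R = 122925477/202625618 (R = 17257*(1/11674) + 15128*(-1/17357) = 17257/11674 - 15128/17357 = 122925477/202625618 ≈ 0.60666)
-1397 + 1/(R + (17584 - 13149)) = -1397 + 1/(122925477/202625618 + (17584 - 13149)) = -1397 + 1/(122925477/202625618 + 4435) = -1397 + 1/(898767541307/202625618) = -1397 + 202625618/898767541307 = -1255578052580261/898767541307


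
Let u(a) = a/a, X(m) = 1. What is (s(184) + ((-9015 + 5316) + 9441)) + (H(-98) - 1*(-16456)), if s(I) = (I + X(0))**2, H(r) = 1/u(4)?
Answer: 56424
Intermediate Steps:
u(a) = 1
H(r) = 1 (H(r) = 1/1 = 1)
s(I) = (1 + I)**2 (s(I) = (I + 1)**2 = (1 + I)**2)
(s(184) + ((-9015 + 5316) + 9441)) + (H(-98) - 1*(-16456)) = ((1 + 184)**2 + ((-9015 + 5316) + 9441)) + (1 - 1*(-16456)) = (185**2 + (-3699 + 9441)) + (1 + 16456) = (34225 + 5742) + 16457 = 39967 + 16457 = 56424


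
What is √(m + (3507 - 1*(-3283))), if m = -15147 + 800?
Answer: I*√7557 ≈ 86.931*I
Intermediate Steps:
m = -14347
√(m + (3507 - 1*(-3283))) = √(-14347 + (3507 - 1*(-3283))) = √(-14347 + (3507 + 3283)) = √(-14347 + 6790) = √(-7557) = I*√7557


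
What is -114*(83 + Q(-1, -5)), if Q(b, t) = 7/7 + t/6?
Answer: -9481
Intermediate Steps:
Q(b, t) = 1 + t/6 (Q(b, t) = 7*(⅐) + t*(⅙) = 1 + t/6)
-114*(83 + Q(-1, -5)) = -114*(83 + (1 + (⅙)*(-5))) = -114*(83 + (1 - ⅚)) = -114*(83 + ⅙) = -114*499/6 = -9481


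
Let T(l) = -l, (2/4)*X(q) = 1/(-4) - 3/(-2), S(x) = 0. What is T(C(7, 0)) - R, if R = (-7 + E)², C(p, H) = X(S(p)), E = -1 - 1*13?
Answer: -887/2 ≈ -443.50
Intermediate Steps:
E = -14 (E = -1 - 13 = -14)
X(q) = 5/2 (X(q) = 2*(1/(-4) - 3/(-2)) = 2*(1*(-¼) - 3*(-½)) = 2*(-¼ + 3/2) = 2*(5/4) = 5/2)
C(p, H) = 5/2
R = 441 (R = (-7 - 14)² = (-21)² = 441)
T(C(7, 0)) - R = -1*5/2 - 1*441 = -5/2 - 441 = -887/2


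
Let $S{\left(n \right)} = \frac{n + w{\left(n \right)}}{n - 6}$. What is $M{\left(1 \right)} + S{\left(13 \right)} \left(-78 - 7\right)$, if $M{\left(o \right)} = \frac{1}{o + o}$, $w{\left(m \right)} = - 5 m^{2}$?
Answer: $\frac{141447}{14} \approx 10103.0$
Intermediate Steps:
$S{\left(n \right)} = \frac{n - 5 n^{2}}{-6 + n}$ ($S{\left(n \right)} = \frac{n - 5 n^{2}}{n - 6} = \frac{n - 5 n^{2}}{-6 + n}$)
$M{\left(o \right)} = \frac{1}{2 o}$
$M{\left(1 \right)} + S{\left(13 \right)} \left(-78 - 7\right) = \frac{1}{2 \cdot 1} + \frac{13 \left(1 - 65\right)}{-6 + 13} \left(-78 - 7\right) = \frac{1}{2} \cdot 1 + \frac{13 \left(1 - 65\right)}{7} \left(-78 - 7\right) = \frac{1}{2} + 13 \cdot \frac{1}{7} \left(-64\right) \left(-85\right) = \frac{1}{2} - - \frac{70720}{7} = \frac{1}{2} + \frac{70720}{7} = \frac{141447}{14}$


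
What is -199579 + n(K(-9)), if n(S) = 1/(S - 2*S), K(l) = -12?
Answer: -2394947/12 ≈ -1.9958e+5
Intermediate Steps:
n(S) = -1/S (n(S) = 1/(-S) = -1/S)
-199579 + n(K(-9)) = -199579 - 1/(-12) = -199579 - 1*(-1/12) = -199579 + 1/12 = -2394947/12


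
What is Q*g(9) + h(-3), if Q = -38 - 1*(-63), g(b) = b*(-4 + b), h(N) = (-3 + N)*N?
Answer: 1143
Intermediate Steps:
h(N) = N*(-3 + N)
Q = 25 (Q = -38 + 63 = 25)
Q*g(9) + h(-3) = 25*(9*(-4 + 9)) - 3*(-3 - 3) = 25*(9*5) - 3*(-6) = 25*45 + 18 = 1125 + 18 = 1143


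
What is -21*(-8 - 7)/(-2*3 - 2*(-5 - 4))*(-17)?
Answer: -1785/4 ≈ -446.25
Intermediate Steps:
-21*(-8 - 7)/(-2*3 - 2*(-5 - 4))*(-17) = -(-315)/(-6 - 2*(-9))*(-17) = -(-315)/(-6 + 18)*(-17) = -(-315)/12*(-17) = -21*(-5/4)*(-17) = (105/4)*(-17) = -1785/4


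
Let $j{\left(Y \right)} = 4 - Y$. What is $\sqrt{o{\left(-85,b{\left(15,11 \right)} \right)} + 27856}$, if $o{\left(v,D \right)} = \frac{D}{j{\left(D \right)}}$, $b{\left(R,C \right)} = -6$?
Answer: $\frac{\sqrt{696385}}{5} \approx 166.9$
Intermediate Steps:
$o{\left(v,D \right)} = \frac{D}{4 - D}$
$\sqrt{o{\left(-85,b{\left(15,11 \right)} \right)} + 27856} = \sqrt{\left(-1\right) \left(-6\right) \frac{1}{-4 - 6} + 27856} = \sqrt{\left(-1\right) \left(-6\right) \frac{1}{-10} + 27856} = \sqrt{\left(-1\right) \left(-6\right) \left(- \frac{1}{10}\right) + 27856} = \sqrt{- \frac{3}{5} + 27856} = \sqrt{\frac{139277}{5}} = \frac{\sqrt{696385}}{5}$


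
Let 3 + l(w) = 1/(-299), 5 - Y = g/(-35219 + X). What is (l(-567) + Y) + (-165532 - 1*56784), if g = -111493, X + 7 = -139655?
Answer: -11624703406854/52289419 ≈ -2.2231e+5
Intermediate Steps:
X = -139662 (X = -7 - 139655 = -139662)
Y = 762912/174881 (Y = 5 - (-111493)/(-35219 - 139662) = 5 - (-111493)/(-174881) = 5 - (-111493)*(-1)/174881 = 5 - 1*111493/174881 = 5 - 111493/174881 = 762912/174881 ≈ 4.3625)
l(w) = -898/299 (l(w) = -3 + 1/(-299) = -3 - 1/299 = -898/299)
(l(-567) + Y) + (-165532 - 1*56784) = (-898/299 + 762912/174881) + (-165532 - 1*56784) = 71067550/52289419 + (-165532 - 56784) = 71067550/52289419 - 222316 = -11624703406854/52289419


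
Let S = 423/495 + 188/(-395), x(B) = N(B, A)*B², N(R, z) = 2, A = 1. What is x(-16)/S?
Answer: 444928/329 ≈ 1352.4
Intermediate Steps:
x(B) = 2*B²
S = 329/869 (S = 423*(1/495) + 188*(-1/395) = 47/55 - 188/395 = 329/869 ≈ 0.37860)
x(-16)/S = (2*(-16)²)/(329/869) = (2*256)*(869/329) = 512*(869/329) = 444928/329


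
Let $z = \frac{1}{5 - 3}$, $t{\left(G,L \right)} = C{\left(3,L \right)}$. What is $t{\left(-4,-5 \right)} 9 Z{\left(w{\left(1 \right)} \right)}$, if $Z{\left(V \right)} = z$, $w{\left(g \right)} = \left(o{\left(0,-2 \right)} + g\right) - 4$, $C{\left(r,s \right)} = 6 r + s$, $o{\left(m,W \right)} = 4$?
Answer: $\frac{117}{2} \approx 58.5$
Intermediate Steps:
$C{\left(r,s \right)} = s + 6 r$
$t{\left(G,L \right)} = 18 + L$ ($t{\left(G,L \right)} = L + 6 \cdot 3 = L + 18 = 18 + L$)
$w{\left(g \right)} = g$ ($w{\left(g \right)} = \left(4 + g\right) - 4 = g$)
$z = \frac{1}{2} \approx 0.5$
$Z{\left(V \right)} = \frac{1}{2}$
$t{\left(-4,-5 \right)} 9 Z{\left(w{\left(1 \right)} \right)} = \left(18 - 5\right) 9 \cdot \frac{1}{2} = 13 \cdot 9 \cdot \frac{1}{2} = 117 \cdot \frac{1}{2} = \frac{117}{2}$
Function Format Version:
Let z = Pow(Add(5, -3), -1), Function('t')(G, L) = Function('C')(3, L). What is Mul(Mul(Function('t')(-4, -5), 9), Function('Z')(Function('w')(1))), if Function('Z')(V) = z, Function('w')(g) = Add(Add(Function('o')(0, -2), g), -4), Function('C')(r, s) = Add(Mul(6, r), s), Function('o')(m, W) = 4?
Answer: Rational(117, 2) ≈ 58.500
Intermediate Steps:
Function('C')(r, s) = Add(s, Mul(6, r))
Function('t')(G, L) = Add(18, L) (Function('t')(G, L) = Add(L, Mul(6, 3)) = Add(L, 18) = Add(18, L))
Function('w')(g) = g (Function('w')(g) = Add(Add(4, g), -4) = g)
z = Rational(1, 2) (z = Pow(2, -1) = Rational(1, 2) ≈ 0.50000)
Function('Z')(V) = Rational(1, 2)
Mul(Mul(Function('t')(-4, -5), 9), Function('Z')(Function('w')(1))) = Mul(Mul(Add(18, -5), 9), Rational(1, 2)) = Mul(Mul(13, 9), Rational(1, 2)) = Mul(117, Rational(1, 2)) = Rational(117, 2)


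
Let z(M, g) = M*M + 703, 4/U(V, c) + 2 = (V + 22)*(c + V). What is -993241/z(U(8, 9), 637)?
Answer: -16019984089/11338688 ≈ -1412.9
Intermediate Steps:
U(V, c) = 4/(-2 + (22 + V)*(V + c)) (U(V, c) = 4/(-2 + (V + 22)*(c + V)) = 4/(-2 + (22 + V)*(V + c)))
z(M, g) = 703 + M² (z(M, g) = M² + 703 = 703 + M²)
-993241/z(U(8, 9), 637) = -993241/(703 + (4/(-2 + 8² + 22*8 + 22*9 + 8*9))²) = -993241/(703 + (4/(-2 + 64 + 176 + 198 + 72))²) = -993241/(703 + (4/508)²) = -993241/(703 + (4*(1/508))²) = -993241/(703 + (1/127)²) = -993241/(703 + 1/16129) = -993241/11338688/16129 = -993241*16129/11338688 = -16019984089/11338688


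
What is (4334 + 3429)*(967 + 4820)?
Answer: 44924481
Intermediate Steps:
(4334 + 3429)*(967 + 4820) = 7763*5787 = 44924481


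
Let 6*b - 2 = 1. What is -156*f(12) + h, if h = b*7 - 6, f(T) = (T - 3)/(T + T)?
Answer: -61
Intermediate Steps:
f(T) = (-3 + T)/(2*T) (f(T) = (-3 + T)/((2*T)) = (-3 + T)*(1/(2*T)) = (-3 + T)/(2*T))
b = ½ (b = ⅓ + (⅙)*1 = ⅓ + ⅙ = ½ ≈ 0.50000)
h = -5/2 (h = (½)*7 - 6 = 7/2 - 6 = -5/2 ≈ -2.5000)
-156*f(12) + h = -78*(-3 + 12)/12 - 5/2 = -78*9/12 - 5/2 = -156*3/8 - 5/2 = -117/2 - 5/2 = -61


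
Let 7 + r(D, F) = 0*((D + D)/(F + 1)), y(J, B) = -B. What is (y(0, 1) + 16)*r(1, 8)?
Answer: -105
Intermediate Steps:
r(D, F) = -7 (r(D, F) = -7 + 0*((D + D)/(F + 1)) = -7 + 0*((2*D)/(1 + F)) = -7 + 0*(2*D/(1 + F)) = -7 + 0 = -7)
(y(0, 1) + 16)*r(1, 8) = (-1*1 + 16)*(-7) = (-1 + 16)*(-7) = 15*(-7) = -105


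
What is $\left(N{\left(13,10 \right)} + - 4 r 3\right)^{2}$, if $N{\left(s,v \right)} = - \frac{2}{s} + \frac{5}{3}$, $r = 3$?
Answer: $\frac{1809025}{1521} \approx 1189.4$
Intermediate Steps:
$N{\left(s,v \right)} = \frac{5}{3} - \frac{2}{s}$ ($N{\left(s,v \right)} = - \frac{2}{s} + 5 \cdot \frac{1}{3} = - \frac{2}{s} + \frac{5}{3} = \frac{5}{3} - \frac{2}{s}$)
$\left(N{\left(13,10 \right)} + - 4 r 3\right)^{2} = \left(\left(\frac{5}{3} - \frac{2}{13}\right) + \left(-4\right) 3 \cdot 3\right)^{2} = \left(\left(\frac{5}{3} - \frac{2}{13}\right) - 36\right)^{2} = \left(\frac{59}{39} - 36\right)^{2} = \left(- \frac{1345}{39}\right)^{2} = \frac{1809025}{1521}$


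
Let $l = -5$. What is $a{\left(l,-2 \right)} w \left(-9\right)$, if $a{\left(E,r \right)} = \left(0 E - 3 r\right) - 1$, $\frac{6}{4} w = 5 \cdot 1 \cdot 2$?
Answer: $-300$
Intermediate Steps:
$w = \frac{20}{3}$ ($w = \frac{2 \cdot 5 \cdot 1 \cdot 2}{3} = \frac{2 \cdot 5 \cdot 2}{3} = \frac{2}{3} \cdot 10 = \frac{20}{3} \approx 6.6667$)
$a{\left(E,r \right)} = -1 - 3 r$ ($a{\left(E,r \right)} = \left(0 - 3 r\right) - 1 = - 3 r - 1 = -1 - 3 r$)
$a{\left(l,-2 \right)} w \left(-9\right) = \left(-1 - -6\right) \frac{20}{3} \left(-9\right) = \left(-1 + 6\right) \frac{20}{3} \left(-9\right) = 5 \cdot \frac{20}{3} \left(-9\right) = \frac{100}{3} \left(-9\right) = -300$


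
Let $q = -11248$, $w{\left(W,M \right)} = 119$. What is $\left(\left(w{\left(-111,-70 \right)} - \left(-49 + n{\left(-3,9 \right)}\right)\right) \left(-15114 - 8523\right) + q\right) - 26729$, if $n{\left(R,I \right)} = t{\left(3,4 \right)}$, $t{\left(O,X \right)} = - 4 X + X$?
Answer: $-4292637$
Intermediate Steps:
$t{\left(O,X \right)} = - 3 X$
$n{\left(R,I \right)} = -12$ ($n{\left(R,I \right)} = \left(-3\right) 4 = -12$)
$\left(\left(w{\left(-111,-70 \right)} - \left(-49 + n{\left(-3,9 \right)}\right)\right) \left(-15114 - 8523\right) + q\right) - 26729 = \left(\left(119 + \left(49 - -12\right)\right) \left(-15114 - 8523\right) - 11248\right) - 26729 = \left(\left(119 + \left(49 + 12\right)\right) \left(-23637\right) - 11248\right) - 26729 = \left(\left(119 + 61\right) \left(-23637\right) - 11248\right) - 26729 = \left(180 \left(-23637\right) - 11248\right) - 26729 = \left(-4254660 - 11248\right) - 26729 = -4265908 - 26729 = -4292637$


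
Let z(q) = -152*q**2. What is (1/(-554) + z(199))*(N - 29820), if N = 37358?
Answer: -12568563482921/277 ≈ -4.5374e+10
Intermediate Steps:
(1/(-554) + z(199))*(N - 29820) = (1/(-554) - 152*199**2)*(37358 - 29820) = (-1/554 - 152*39601)*7538 = (-1/554 - 6019352)*7538 = -3334721009/554*7538 = -12568563482921/277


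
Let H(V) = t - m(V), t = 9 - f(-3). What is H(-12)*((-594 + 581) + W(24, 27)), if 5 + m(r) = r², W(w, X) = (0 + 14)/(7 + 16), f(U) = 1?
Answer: 37335/23 ≈ 1623.3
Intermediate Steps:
W(w, X) = 14/23
m(r) = -5 + r²
t = 8 (t = 9 - 1*1 = 9 - 1 = 8)
H(V) = 13 - V² (H(V) = 8 - (-5 + V²) = 8 + (5 - V²) = 13 - V²)
H(-12)*((-594 + 581) + W(24, 27)) = (13 - 1*(-12)²)*((-594 + 581) + 14/23) = (13 - 1*144)*(-13 + 14/23) = (13 - 144)*(-285/23) = -131*(-285/23) = 37335/23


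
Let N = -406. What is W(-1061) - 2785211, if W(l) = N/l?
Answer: -2955108465/1061 ≈ -2.7852e+6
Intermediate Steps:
W(l) = -406/l
W(-1061) - 2785211 = -406/(-1061) - 2785211 = -406*(-1/1061) - 2785211 = 406/1061 - 2785211 = -2955108465/1061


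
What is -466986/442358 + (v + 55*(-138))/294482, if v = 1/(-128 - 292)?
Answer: -4226294085757/3907994056680 ≈ -1.0814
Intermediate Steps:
v = -1/420 (v = 1/(-420) = -1/420 ≈ -0.0023810)
-466986/442358 + (v + 55*(-138))/294482 = -466986/442358 + (-1/420 + 55*(-138))/294482 = -466986*1/442358 + (-1/420 - 7590)*(1/294482) = -233493/221179 - 3187801/420*1/294482 = -233493/221179 - 3187801/123682440 = -4226294085757/3907994056680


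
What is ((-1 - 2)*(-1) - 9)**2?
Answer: 36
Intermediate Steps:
((-1 - 2)*(-1) - 9)**2 = (-3*(-1) - 9)**2 = (3 - 9)**2 = (-6)**2 = 36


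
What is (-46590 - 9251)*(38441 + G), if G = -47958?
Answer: 531438797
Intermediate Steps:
(-46590 - 9251)*(38441 + G) = (-46590 - 9251)*(38441 - 47958) = -55841*(-9517) = 531438797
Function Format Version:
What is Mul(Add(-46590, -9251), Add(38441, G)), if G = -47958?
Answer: 531438797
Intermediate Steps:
Mul(Add(-46590, -9251), Add(38441, G)) = Mul(Add(-46590, -9251), Add(38441, -47958)) = Mul(-55841, -9517) = 531438797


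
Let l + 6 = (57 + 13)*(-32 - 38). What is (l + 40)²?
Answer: 23677956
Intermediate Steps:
l = -4906 (l = -6 + (57 + 13)*(-32 - 38) = -6 + 70*(-70) = -6 - 4900 = -4906)
(l + 40)² = (-4906 + 40)² = (-4866)² = 23677956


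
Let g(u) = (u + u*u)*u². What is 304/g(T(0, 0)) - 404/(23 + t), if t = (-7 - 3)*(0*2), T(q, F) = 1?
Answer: 3092/23 ≈ 134.43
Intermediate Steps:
t = 0 (t = -10*0 = 0)
g(u) = u²*(u + u²) (g(u) = (u + u²)*u² = u²*(u + u²))
304/g(T(0, 0)) - 404/(23 + t) = 304/((1³*(1 + 1))) - 404/(23 + 0) = 304/((1*2)) - 404/23 = 304/2 - 404*1/23 = 304*(½) - 404/23 = 152 - 404/23 = 3092/23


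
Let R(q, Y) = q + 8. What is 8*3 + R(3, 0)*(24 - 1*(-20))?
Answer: 508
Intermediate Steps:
R(q, Y) = 8 + q
8*3 + R(3, 0)*(24 - 1*(-20)) = 8*3 + (8 + 3)*(24 - 1*(-20)) = 24 + 11*(24 + 20) = 24 + 11*44 = 24 + 484 = 508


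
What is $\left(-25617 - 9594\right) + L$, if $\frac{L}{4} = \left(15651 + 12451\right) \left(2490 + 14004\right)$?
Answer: $1854022341$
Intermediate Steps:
$L = 1854057552$ ($L = 4 \left(15651 + 12451\right) \left(2490 + 14004\right) = 4 \cdot 28102 \cdot 16494 = 4 \cdot 463514388 = 1854057552$)
$\left(-25617 - 9594\right) + L = \left(-25617 - 9594\right) + 1854057552 = -35211 + 1854057552 = 1854022341$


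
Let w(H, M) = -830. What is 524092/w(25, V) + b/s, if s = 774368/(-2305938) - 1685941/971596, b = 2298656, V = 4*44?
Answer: -1069233194505085406438/962810015814595 ≈ -1.1105e+6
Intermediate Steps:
V = 176
s = -2320024134493/1120220068524 (s = 774368*(-1/2305938) - 1685941*1/971596 = -387184/1152969 - 1685941/971596 = -2320024134493/1120220068524 ≈ -2.0710)
524092/w(25, V) + b/s = 524092/(-830) + 2298656/(-2320024134493/1120220068524) = 524092*(-1/830) + 2298656*(-1120220068524/2320024134493) = -262046/415 - 2575000581833103744/2320024134493 = -1069233194505085406438/962810015814595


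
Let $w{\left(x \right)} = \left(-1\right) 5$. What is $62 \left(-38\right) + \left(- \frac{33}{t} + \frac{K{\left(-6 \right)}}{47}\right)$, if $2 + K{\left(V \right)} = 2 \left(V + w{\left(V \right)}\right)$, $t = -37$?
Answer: $- \frac{4096421}{1739} \approx -2355.6$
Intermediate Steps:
$w{\left(x \right)} = -5$
$K{\left(V \right)} = -12 + 2 V$ ($K{\left(V \right)} = -2 + 2 \left(V - 5\right) = -2 + 2 \left(-5 + V\right) = -2 + \left(-10 + 2 V\right) = -12 + 2 V$)
$62 \left(-38\right) + \left(- \frac{33}{t} + \frac{K{\left(-6 \right)}}{47}\right) = 62 \left(-38\right) + \left(- \frac{33}{-37} + \frac{-12 + 2 \left(-6\right)}{47}\right) = -2356 + \left(\left(-33\right) \left(- \frac{1}{37}\right) + \left(-12 - 12\right) \frac{1}{47}\right) = -2356 + \left(\frac{33}{37} - \frac{24}{47}\right) = -2356 + \frac{663}{1739} = - \frac{4096421}{1739}$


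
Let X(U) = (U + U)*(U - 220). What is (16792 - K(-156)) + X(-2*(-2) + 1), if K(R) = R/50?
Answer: 366128/25 ≈ 14645.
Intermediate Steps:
K(R) = R/50 (K(R) = R*(1/50) = R/50)
X(U) = 2*U*(-220 + U) (X(U) = (2*U)*(-220 + U) = 2*U*(-220 + U))
(16792 - K(-156)) + X(-2*(-2) + 1) = (16792 - (-156)/50) + 2*(-2*(-2) + 1)*(-220 + (-2*(-2) + 1)) = (16792 - 1*(-78/25)) + 2*(4 + 1)*(-220 + (4 + 1)) = (16792 + 78/25) + 2*5*(-220 + 5) = 419878/25 + 2*5*(-215) = 419878/25 - 2150 = 366128/25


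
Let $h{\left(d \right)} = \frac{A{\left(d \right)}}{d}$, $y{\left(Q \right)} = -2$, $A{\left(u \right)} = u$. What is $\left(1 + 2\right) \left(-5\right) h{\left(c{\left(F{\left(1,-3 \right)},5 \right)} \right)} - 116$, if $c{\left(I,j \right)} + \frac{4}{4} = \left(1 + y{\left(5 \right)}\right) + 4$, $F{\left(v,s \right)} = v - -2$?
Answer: $-131$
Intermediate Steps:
$F{\left(v,s \right)} = 2 + v$ ($F{\left(v,s \right)} = v + 2 = 2 + v$)
$c{\left(I,j \right)} = 2$ ($c{\left(I,j \right)} = -1 + \left(\left(1 - 2\right) + 4\right) = -1 + \left(-1 + 4\right) = -1 + 3 = 2$)
$h{\left(d \right)} = 1$ ($h{\left(d \right)} = \frac{d}{d} = 1$)
$\left(1 + 2\right) \left(-5\right) h{\left(c{\left(F{\left(1,-3 \right)},5 \right)} \right)} - 116 = \left(1 + 2\right) \left(-5\right) 1 - 116 = 3 \left(-5\right) 1 - 116 = \left(-15\right) 1 - 116 = -15 - 116 = -131$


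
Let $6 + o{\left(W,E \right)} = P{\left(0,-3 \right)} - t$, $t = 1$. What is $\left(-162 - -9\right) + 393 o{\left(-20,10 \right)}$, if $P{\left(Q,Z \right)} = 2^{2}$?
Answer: $-1332$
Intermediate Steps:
$P{\left(Q,Z \right)} = 4$
$o{\left(W,E \right)} = -3$ ($o{\left(W,E \right)} = -6 + \left(4 - 1\right) = -6 + 3 = -3$)
$\left(-162 - -9\right) + 393 o{\left(-20,10 \right)} = \left(-162 - -9\right) + 393 \left(-3\right) = \left(-162 + 9\right) - 1179 = -153 - 1179 = -1332$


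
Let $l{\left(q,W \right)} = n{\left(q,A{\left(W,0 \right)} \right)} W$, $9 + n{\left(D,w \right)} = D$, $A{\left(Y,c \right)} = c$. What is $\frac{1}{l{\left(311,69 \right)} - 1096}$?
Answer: $\frac{1}{19742} \approx 5.0653 \cdot 10^{-5}$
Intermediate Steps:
$n{\left(D,w \right)} = -9 + D$
$l{\left(q,W \right)} = W \left(-9 + q\right)$ ($l{\left(q,W \right)} = \left(-9 + q\right) W = W \left(-9 + q\right)$)
$\frac{1}{l{\left(311,69 \right)} - 1096} = \frac{1}{69 \left(-9 + 311\right) - 1096} = \frac{1}{69 \cdot 302 - 1096} = \frac{1}{20838 - 1096} = \frac{1}{19742}$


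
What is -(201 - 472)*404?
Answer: 109484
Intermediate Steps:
-(201 - 472)*404 = -(-271)*404 = -1*(-109484) = 109484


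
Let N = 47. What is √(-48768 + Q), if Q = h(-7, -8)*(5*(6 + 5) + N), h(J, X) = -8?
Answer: 4*I*√3099 ≈ 222.67*I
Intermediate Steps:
Q = -816 (Q = -8*(5*(6 + 5) + 47) = -8*(5*11 + 47) = -8*(55 + 47) = -8*102 = -816)
√(-48768 + Q) = √(-48768 - 816) = √(-49584) = 4*I*√3099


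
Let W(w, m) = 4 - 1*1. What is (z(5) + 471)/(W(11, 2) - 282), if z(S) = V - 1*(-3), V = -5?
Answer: -469/279 ≈ -1.6810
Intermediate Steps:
W(w, m) = 3 (W(w, m) = 4 - 1 = 3)
z(S) = -2 (z(S) = -5 - 1*(-3) = -5 + 3 = -2)
(z(5) + 471)/(W(11, 2) - 282) = (-2 + 471)/(3 - 282) = 469/(-279) = 469*(-1/279) = -469/279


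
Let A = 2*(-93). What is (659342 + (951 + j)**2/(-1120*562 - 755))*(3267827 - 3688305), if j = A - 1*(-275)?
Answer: -34942810845588604/126039 ≈ -2.7724e+11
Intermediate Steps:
A = -186
j = 89 (j = -186 - 1*(-275) = -186 + 275 = 89)
(659342 + (951 + j)**2/(-1120*562 - 755))*(3267827 - 3688305) = (659342 + (951 + 89)**2/(-1120*562 - 755))*(3267827 - 3688305) = (659342 + 1040**2/(-629440 - 755))*(-420478) = (659342 + 1081600/(-630195))*(-420478) = (659342 + 1081600*(-1/630195))*(-420478) = (659342 - 216320/126039)*(-420478) = (83102590018/126039)*(-420478) = -34942810845588604/126039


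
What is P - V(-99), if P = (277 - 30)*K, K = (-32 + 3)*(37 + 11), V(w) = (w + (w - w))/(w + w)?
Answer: -687649/2 ≈ -3.4382e+5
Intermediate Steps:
V(w) = ½ (V(w) = (w + 0)/((2*w)) = w*(1/(2*w)) = ½)
K = -1392 (K = -29*48 = -1392)
P = -343824 (P = (277 - 30)*(-1392) = 247*(-1392) = -343824)
P - V(-99) = -343824 - 1*½ = -343824 - ½ = -687649/2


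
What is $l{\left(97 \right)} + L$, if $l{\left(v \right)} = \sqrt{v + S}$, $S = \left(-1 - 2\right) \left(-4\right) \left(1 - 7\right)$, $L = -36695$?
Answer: $-36690$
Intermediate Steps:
$S = -72$ ($S = \left(-3\right) \left(-4\right) \left(-6\right) = 12 \left(-6\right) = -72$)
$l{\left(v \right)} = \sqrt{-72 + v}$ ($l{\left(v \right)} = \sqrt{v - 72} = \sqrt{-72 + v}$)
$l{\left(97 \right)} + L = \sqrt{-72 + 97} - 36695 = \sqrt{25} - 36695 = 5 - 36695 = -36690$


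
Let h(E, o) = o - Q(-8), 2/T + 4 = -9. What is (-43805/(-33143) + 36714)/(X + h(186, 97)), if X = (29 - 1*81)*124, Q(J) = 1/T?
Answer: -2433711814/420551527 ≈ -5.7869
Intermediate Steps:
T = -2/13 (T = 2/(-4 - 9) = 2/(-13) = 2*(-1/13) = -2/13 ≈ -0.15385)
Q(J) = -13/2 (Q(J) = 1/(-2/13) = -13/2)
h(E, o) = 13/2 + o (h(E, o) = o - 1*(-13/2) = o + 13/2 = 13/2 + o)
X = -6448 (X = (29 - 81)*124 = -52*124 = -6448)
(-43805/(-33143) + 36714)/(X + h(186, 97)) = (-43805/(-33143) + 36714)/(-6448 + (13/2 + 97)) = (-43805*(-1/33143) + 36714)/(-6448 + 207/2) = (43805/33143 + 36714)/(-12689/2) = (1216855907/33143)*(-2/12689) = -2433711814/420551527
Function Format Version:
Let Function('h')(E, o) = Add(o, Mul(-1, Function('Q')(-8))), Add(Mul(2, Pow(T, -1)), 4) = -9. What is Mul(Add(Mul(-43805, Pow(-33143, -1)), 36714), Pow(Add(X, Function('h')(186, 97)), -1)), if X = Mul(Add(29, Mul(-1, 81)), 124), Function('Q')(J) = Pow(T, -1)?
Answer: Rational(-2433711814, 420551527) ≈ -5.7869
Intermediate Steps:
T = Rational(-2, 13) (T = Mul(2, Pow(Add(-4, -9), -1)) = Mul(2, Pow(-13, -1)) = Mul(2, Rational(-1, 13)) = Rational(-2, 13) ≈ -0.15385)
Function('Q')(J) = Rational(-13, 2) (Function('Q')(J) = Pow(Rational(-2, 13), -1) = Rational(-13, 2))
Function('h')(E, o) = Add(Rational(13, 2), o) (Function('h')(E, o) = Add(o, Mul(-1, Rational(-13, 2))) = Add(o, Rational(13, 2)) = Add(Rational(13, 2), o))
X = -6448 (X = Mul(Add(29, -81), 124) = Mul(-52, 124) = -6448)
Mul(Add(Mul(-43805, Pow(-33143, -1)), 36714), Pow(Add(X, Function('h')(186, 97)), -1)) = Mul(Add(Mul(-43805, Pow(-33143, -1)), 36714), Pow(Add(-6448, Add(Rational(13, 2), 97)), -1)) = Mul(Add(Mul(-43805, Rational(-1, 33143)), 36714), Pow(Add(-6448, Rational(207, 2)), -1)) = Mul(Add(Rational(43805, 33143), 36714), Pow(Rational(-12689, 2), -1)) = Mul(Rational(1216855907, 33143), Rational(-2, 12689)) = Rational(-2433711814, 420551527)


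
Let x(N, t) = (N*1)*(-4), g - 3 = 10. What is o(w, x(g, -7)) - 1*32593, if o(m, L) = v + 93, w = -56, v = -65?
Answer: -32565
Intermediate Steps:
g = 13 (g = 3 + 10 = 13)
x(N, t) = -4*N (x(N, t) = N*(-4) = -4*N)
o(m, L) = 28 (o(m, L) = -65 + 93 = 28)
o(w, x(g, -7)) - 1*32593 = 28 - 1*32593 = 28 - 32593 = -32565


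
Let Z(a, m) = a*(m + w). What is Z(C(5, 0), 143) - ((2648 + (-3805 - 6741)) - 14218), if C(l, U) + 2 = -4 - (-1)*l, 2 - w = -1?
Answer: 21970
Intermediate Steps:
w = 3 (w = 2 - 1*(-1) = 2 + 1 = 3)
C(l, U) = -6 + l (C(l, U) = -2 + (-4 - (-1)*l) = -2 + (-4 + l) = -6 + l)
Z(a, m) = a*(3 + m) (Z(a, m) = a*(m + 3) = a*(3 + m))
Z(C(5, 0), 143) - ((2648 + (-3805 - 6741)) - 14218) = (-6 + 5)*(3 + 143) - ((2648 + (-3805 - 6741)) - 14218) = -1*146 - ((2648 - 10546) - 14218) = -146 - (-7898 - 14218) = -146 - 1*(-22116) = -146 + 22116 = 21970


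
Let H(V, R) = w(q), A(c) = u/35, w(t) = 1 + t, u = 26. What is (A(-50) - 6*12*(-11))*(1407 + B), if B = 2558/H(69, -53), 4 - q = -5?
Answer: 230680244/175 ≈ 1.3182e+6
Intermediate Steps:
q = 9 (q = 4 - 1*(-5) = 4 + 5 = 9)
A(c) = 26/35
H(V, R) = 10 (H(V, R) = 1 + 9 = 10)
B = 1279/5 (B = 2558/10 = 2558*(⅒) = 1279/5 ≈ 255.80)
(A(-50) - 6*12*(-11))*(1407 + B) = (26/35 - 6*12*(-11))*(1407 + 1279/5) = (26/35 - 72*(-11))*(8314/5) = (26/35 + 792)*(8314/5) = (27746/35)*(8314/5) = 230680244/175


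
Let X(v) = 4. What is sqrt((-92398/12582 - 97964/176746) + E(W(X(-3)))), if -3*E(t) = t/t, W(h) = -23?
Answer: I*sqrt(282684857980579590)/185318181 ≈ 2.869*I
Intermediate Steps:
E(t) = -1/3 (E(t) = -t/(3*t) = -1/3*1 = -1/3)
sqrt((-92398/12582 - 97964/176746) + E(W(X(-3)))) = sqrt((-92398/12582 - 97964/176746) - 1/3) = sqrt((-92398*1/12582 - 97964*1/176746) - 1/3) = sqrt((-46199/6291 - 48982/88373) - 1/3) = sqrt(-4390889989/555954543 - 1/3) = sqrt(-4576208170/555954543) = I*sqrt(282684857980579590)/185318181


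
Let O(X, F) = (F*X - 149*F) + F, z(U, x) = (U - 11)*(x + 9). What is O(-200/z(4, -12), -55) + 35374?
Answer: 924794/21 ≈ 44038.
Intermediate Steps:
z(U, x) = (-11 + U)*(9 + x)
O(X, F) = -148*F + F*X (O(X, F) = (-149*F + F*X) + F = -148*F + F*X)
O(-200/z(4, -12), -55) + 35374 = -55*(-148 - 200/(-99 - 11*(-12) + 9*4 + 4*(-12))) + 35374 = -55*(-148 - 200/(-99 + 132 + 36 - 48)) + 35374 = -55*(-148 - 200/21) + 35374 = -55*(-3308/21) + 35374 = 181940/21 + 35374 = 924794/21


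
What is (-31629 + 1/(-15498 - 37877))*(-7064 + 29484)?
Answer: -7569879275984/10675 ≈ -7.0912e+8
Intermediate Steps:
(-31629 + 1/(-15498 - 37877))*(-7064 + 29484) = (-31629 + 1/(-53375))*22420 = (-31629 - 1/53375)*22420 = -1688197876/53375*22420 = -7569879275984/10675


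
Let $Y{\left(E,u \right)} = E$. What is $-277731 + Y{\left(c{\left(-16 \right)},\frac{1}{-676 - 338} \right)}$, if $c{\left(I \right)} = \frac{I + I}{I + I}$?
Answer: $-277730$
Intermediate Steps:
$c{\left(I \right)} = 1$ ($c{\left(I \right)} = \frac{2 I}{2 I} = 2 I \frac{1}{2 I} = 1$)
$-277731 + Y{\left(c{\left(-16 \right)},\frac{1}{-676 - 338} \right)} = -277731 + 1 = -277730$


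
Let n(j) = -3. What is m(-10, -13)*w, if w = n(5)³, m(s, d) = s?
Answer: 270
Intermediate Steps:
w = -27 (w = (-3)³ = -27)
m(-10, -13)*w = -10*(-27) = 270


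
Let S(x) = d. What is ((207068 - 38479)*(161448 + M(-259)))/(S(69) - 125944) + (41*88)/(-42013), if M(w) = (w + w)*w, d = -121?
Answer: -418757058149658/1059273769 ≈ -3.9532e+5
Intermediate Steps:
M(w) = 2*w**2 (M(w) = (2*w)*w = 2*w**2)
S(x) = -121
((207068 - 38479)*(161448 + M(-259)))/(S(69) - 125944) + (41*88)/(-42013) = ((207068 - 38479)*(161448 + 2*(-259)**2))/(-121 - 125944) + (41*88)/(-42013) = (168589*(161448 + 2*67081))/(-126065) + 3608*(-1/42013) = (168589*(161448 + 134162))*(-1/126065) - 3608/42013 = (168589*295610)*(-1/126065) - 3608/42013 = 49836594290*(-1/126065) - 3608/42013 = -9967318858/25213 - 3608/42013 = -418757058149658/1059273769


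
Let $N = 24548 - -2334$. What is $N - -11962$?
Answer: $38844$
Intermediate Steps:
$N = 26882$ ($N = 24548 + 2334 = 26882$)
$N - -11962 = 26882 - -11962 = 26882 + 11962 = 38844$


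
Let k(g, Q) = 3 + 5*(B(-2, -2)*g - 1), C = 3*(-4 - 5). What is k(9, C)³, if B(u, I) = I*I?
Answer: 5639752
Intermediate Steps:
B(u, I) = I²
C = -27 (C = 3*(-9) = -27)
k(g, Q) = -2 + 20*g (k(g, Q) = 3 + 5*((-2)²*g - 1) = 3 + 5*(4*g - 1) = 3 + 5*(-1 + 4*g) = 3 + (-5 + 20*g) = -2 + 20*g)
k(9, C)³ = (-2 + 20*9)³ = (-2 + 180)³ = 178³ = 5639752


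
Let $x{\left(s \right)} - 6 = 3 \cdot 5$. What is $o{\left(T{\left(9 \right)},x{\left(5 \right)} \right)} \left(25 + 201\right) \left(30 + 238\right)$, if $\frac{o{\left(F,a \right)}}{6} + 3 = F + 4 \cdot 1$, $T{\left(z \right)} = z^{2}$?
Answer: $29799456$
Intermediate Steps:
$x{\left(s \right)} = 21$ ($x{\left(s \right)} = 6 + 3 \cdot 5 = 6 + 15 = 21$)
$o{\left(F,a \right)} = 6 + 6 F$ ($o{\left(F,a \right)} = -18 + 6 \left(F + 4 \cdot 1\right) = -18 + 6 \left(F + 4\right) = -18 + 6 \left(4 + F\right) = -18 + \left(24 + 6 F\right) = 6 + 6 F$)
$o{\left(T{\left(9 \right)},x{\left(5 \right)} \right)} \left(25 + 201\right) \left(30 + 238\right) = \left(6 + 6 \cdot 9^{2}\right) \left(25 + 201\right) \left(30 + 238\right) = \left(6 + 6 \cdot 81\right) 226 \cdot 268 = \left(6 + 486\right) 60568 = 492 \cdot 60568 = 29799456$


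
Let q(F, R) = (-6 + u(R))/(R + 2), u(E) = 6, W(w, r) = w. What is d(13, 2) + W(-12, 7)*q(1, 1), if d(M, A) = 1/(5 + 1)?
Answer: 1/6 ≈ 0.16667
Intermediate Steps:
d(M, A) = 1/6
q(F, R) = 0 (q(F, R) = (-6 + 6)/(R + 2) = 0/(2 + R) = 0)
d(13, 2) + W(-12, 7)*q(1, 1) = 1/6 - 12*0 = 1/6 + 0 = 1/6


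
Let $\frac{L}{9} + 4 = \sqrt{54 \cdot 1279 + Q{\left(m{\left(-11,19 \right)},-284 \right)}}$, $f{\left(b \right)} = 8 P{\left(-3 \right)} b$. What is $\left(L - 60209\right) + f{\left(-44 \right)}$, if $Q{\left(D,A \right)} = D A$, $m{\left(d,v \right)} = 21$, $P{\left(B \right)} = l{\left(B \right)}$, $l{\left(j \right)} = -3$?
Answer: $-59189 + 9 \sqrt{63102} \approx -56928.0$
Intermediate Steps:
$P{\left(B \right)} = -3$
$Q{\left(D,A \right)} = A D$
$f{\left(b \right)} = - 24 b$ ($f{\left(b \right)} = 8 \left(-3\right) b = - 24 b$)
$L = -36 + 9 \sqrt{63102}$ ($L = -36 + 9 \sqrt{54 \cdot 1279 - 5964} = -36 + 9 \sqrt{69066 - 5964} = -36 + 9 \sqrt{63102} \approx 2224.8$)
$\left(L - 60209\right) + f{\left(-44 \right)} = \left(\left(-36 + 9 \sqrt{63102}\right) - 60209\right) - -1056 = \left(-60245 + 9 \sqrt{63102}\right) + 1056 = -59189 + 9 \sqrt{63102}$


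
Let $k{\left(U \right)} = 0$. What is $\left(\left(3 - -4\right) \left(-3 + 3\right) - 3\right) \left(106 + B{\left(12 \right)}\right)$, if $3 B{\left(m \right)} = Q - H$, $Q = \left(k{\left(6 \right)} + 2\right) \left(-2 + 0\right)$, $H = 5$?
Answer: $-309$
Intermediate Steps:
$Q = -4$ ($Q = \left(0 + 2\right) \left(-2 + 0\right) = 2 \left(-2\right) = -4$)
$B{\left(m \right)} = -3$ ($B{\left(m \right)} = \frac{-4 - 5}{3} = \frac{1}{3} \left(-9\right) = -3$)
$\left(\left(3 - -4\right) \left(-3 + 3\right) - 3\right) \left(106 + B{\left(12 \right)}\right) = \left(\left(3 - -4\right) \left(-3 + 3\right) - 3\right) \left(106 - 3\right) = \left(\left(3 + 4\right) 0 - 3\right) 103 = \left(7 \cdot 0 - 3\right) 103 = \left(0 - 3\right) 103 = \left(-3\right) 103 = -309$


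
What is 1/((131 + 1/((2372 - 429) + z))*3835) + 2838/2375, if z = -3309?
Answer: 77903692364/65194137125 ≈ 1.1950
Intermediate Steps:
1/((131 + 1/((2372 - 429) + z))*3835) + 2838/2375 = 1/((131 + 1/((2372 - 429) - 3309))*3835) + 2838/2375 = (1/3835)/(131 + 1/(1943 - 3309)) + 2838*(1/2375) = (1/3835)/(131 + 1/(-1366)) + 2838/2375 = (1/3835)/(131 - 1/1366) + 2838/2375 = (1/3835)/(178945/1366) + 2838/2375 = (1366/178945)*(1/3835) + 2838/2375 = 1366/686254075 + 2838/2375 = 77903692364/65194137125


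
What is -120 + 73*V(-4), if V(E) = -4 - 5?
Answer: -777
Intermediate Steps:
V(E) = -9
-120 + 73*V(-4) = -120 + 73*(-9) = -120 - 657 = -777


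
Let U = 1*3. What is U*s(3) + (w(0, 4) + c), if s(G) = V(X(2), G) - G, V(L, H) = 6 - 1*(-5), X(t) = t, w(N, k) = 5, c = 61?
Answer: 90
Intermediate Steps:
V(L, H) = 11 (V(L, H) = 6 + 5 = 11)
U = 3
s(G) = 11 - G
U*s(3) + (w(0, 4) + c) = 3*(11 - 1*3) + (5 + 61) = 3*(11 - 3) + 66 = 3*8 + 66 = 24 + 66 = 90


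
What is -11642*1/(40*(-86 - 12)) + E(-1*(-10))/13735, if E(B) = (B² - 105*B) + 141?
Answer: 15673159/5384120 ≈ 2.9110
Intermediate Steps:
E(B) = 141 + B² - 105*B
-11642*1/(40*(-86 - 12)) + E(-1*(-10))/13735 = -11642*1/(40*(-86 - 12)) + (141 + (-1*(-10))² - (-105)*(-10))/13735 = -11642/(40*(-98)) + (141 + 10² - 105*10)*(1/13735) = -11642/(-3920) + (141 + 100 - 1050)*(1/13735) = -11642*(-1/3920) - 809*1/13735 = 5821/1960 - 809/13735 = 15673159/5384120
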